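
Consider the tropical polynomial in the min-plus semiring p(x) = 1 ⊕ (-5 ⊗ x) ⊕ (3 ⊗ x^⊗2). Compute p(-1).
p(-1) = -6

A tropical monomial a ⊗ x^⊗i evaluates to a + i · x. Evaluating each term at x = -1:
  Term 0 contributes 1 + 0 · -1 = 1
  Term 1 contributes -5 + 1 · -1 = -6
  Term 2 contributes 3 + 2 · -1 = 1
p(-1) = ⊕ of these = min[1, -6, 1] = -6.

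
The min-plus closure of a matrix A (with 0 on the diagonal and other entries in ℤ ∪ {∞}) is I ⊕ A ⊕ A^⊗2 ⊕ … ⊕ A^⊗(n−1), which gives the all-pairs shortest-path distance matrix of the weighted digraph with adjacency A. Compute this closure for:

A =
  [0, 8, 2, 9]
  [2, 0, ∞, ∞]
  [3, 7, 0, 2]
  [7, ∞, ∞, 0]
Closure =
  [0, 8, 2, 4]
  [2, 0, 4, 6]
  [3, 7, 0, 2]
  [7, 15, 9, 0]

This is the Floyd-Warshall all-pairs shortest-path computation. For each intermediate vertex k = 0, 1, …, 3, update dist[i][j] ← min(dist[i][j], dist[i][k] + dist[k][j]). The final matrix gives, for each (i, j), the minimum total weight of any directed path from i to j (possibly empty when i = j).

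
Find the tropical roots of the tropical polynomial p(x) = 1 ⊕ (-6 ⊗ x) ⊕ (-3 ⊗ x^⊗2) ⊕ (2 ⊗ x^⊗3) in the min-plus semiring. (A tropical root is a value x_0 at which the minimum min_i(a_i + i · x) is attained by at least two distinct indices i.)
Roots: {-5, -3, 7}

Each tropical root is a break point of the lower envelope of the lines y = a_i + i · x (there are 4 lines, with slopes 0, 1, ..., 3). Only the lines that attain the minimum somewhere contribute to roots; other lines are dominated. Here the surviving (envelope) indices are i = 3, i = 2, i = 1, i = 0.
Intersections between consecutive envelope lines give the roots: for adjacent envelope indices i < j the intersection is x = (a_i − a_j) / (j − i). Reading off the sorted break points: {-5, -3, 7}.
Verification: at each break x_0, at least two indices attain the minimum of min_i(a_i + i · x_0).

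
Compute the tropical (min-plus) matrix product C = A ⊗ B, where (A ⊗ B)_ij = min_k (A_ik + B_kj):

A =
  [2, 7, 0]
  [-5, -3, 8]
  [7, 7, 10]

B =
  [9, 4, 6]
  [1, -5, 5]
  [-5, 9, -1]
A ⊗ B =
  [-5, 2, -1]
  [-2, -8, 1]
  [5, 2, 9]

Apply the min-plus product entry-by-entry:
  C[0][0] = min over k of (A[0][0] + B[0][0] = 2 + 9 = 11, A[0][1] + B[1][0] = 7 + 1 = 8, A[0][2] + B[2][0] = 0 + -5 = -5) = -5 (attained at k = 2)
  C[0][1] = min over k of (A[0][0] + B[0][1] = 2 + 4 = 6, A[0][1] + B[1][1] = 7 + -5 = 2, A[0][2] + B[2][1] = 0 + 9 = 9) = 2 (attained at k = 1)
  C[0][2] = min over k of (A[0][0] + B[0][2] = 2 + 6 = 8, A[0][1] + B[1][2] = 7 + 5 = 12, A[0][2] + B[2][2] = 0 + -1 = -1) = -1 (attained at k = 2)
  C[1][0] = min over k of (A[1][0] + B[0][0] = -5 + 9 = 4, A[1][1] + B[1][0] = -3 + 1 = -2, A[1][2] + B[2][0] = 8 + -5 = 3) = -2 (attained at k = 1)
  C[1][1] = min over k of (A[1][0] + B[0][1] = -5 + 4 = -1, A[1][1] + B[1][1] = -3 + -5 = -8, A[1][2] + B[2][1] = 8 + 9 = 17) = -8 (attained at k = 1)
  C[1][2] = min over k of (A[1][0] + B[0][2] = -5 + 6 = 1, A[1][1] + B[1][2] = -3 + 5 = 2, A[1][2] + B[2][2] = 8 + -1 = 7) = 1 (attained at k = 0)
  C[2][0] = min over k of (A[2][0] + B[0][0] = 7 + 9 = 16, A[2][1] + B[1][0] = 7 + 1 = 8, A[2][2] + B[2][0] = 10 + -5 = 5) = 5 (attained at k = 2)
  C[2][1] = min over k of (A[2][0] + B[0][1] = 7 + 4 = 11, A[2][1] + B[1][1] = 7 + -5 = 2, A[2][2] + B[2][1] = 10 + 9 = 19) = 2 (attained at k = 1)
  C[2][2] = min over k of (A[2][0] + B[0][2] = 7 + 6 = 13, A[2][1] + B[1][2] = 7 + 5 = 12, A[2][2] + B[2][2] = 10 + -1 = 9) = 9 (attained at k = 2)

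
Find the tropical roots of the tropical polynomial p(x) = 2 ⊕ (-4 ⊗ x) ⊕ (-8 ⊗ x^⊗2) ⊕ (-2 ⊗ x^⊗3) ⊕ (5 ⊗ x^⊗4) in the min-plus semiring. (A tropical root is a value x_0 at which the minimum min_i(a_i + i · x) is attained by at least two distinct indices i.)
Roots: {-7, -6, 4, 6}

Each tropical root is a break point of the lower envelope of the lines y = a_i + i · x (there are 5 lines, with slopes 0, 1, ..., 4). Only the lines that attain the minimum somewhere contribute to roots; other lines are dominated. Here the surviving (envelope) indices are i = 4, i = 3, i = 2, i = 1, i = 0.
Intersections between consecutive envelope lines give the roots: for adjacent envelope indices i < j the intersection is x = (a_i − a_j) / (j − i). Reading off the sorted break points: {-7, -6, 4, 6}.
Verification: at each break x_0, at least two indices attain the minimum of min_i(a_i + i · x_0).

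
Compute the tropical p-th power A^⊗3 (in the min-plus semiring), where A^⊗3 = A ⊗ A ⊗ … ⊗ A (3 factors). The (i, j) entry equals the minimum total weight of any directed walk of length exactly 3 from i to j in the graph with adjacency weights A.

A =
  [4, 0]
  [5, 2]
A^⊗3 =
  [7, 4]
  [9, 6]

Each entry (A^⊗3)_ij equals the minimum over all length-3 walks i = v_0 → v_1 → … → v_3 = j of Σ_t A[v_t][v_{t+1}]. For example, for (i, j) = (0, 1) we minimise over 4 possible intermediate vertex sequences; the minimum is 4, attained along the walk 0 → 1 → 1 → 1.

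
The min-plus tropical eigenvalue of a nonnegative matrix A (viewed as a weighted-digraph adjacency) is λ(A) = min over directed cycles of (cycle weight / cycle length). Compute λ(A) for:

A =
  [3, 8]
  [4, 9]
λ(A) = 3

Enumerate directed cycles and compute their means (weight / length). Sample:
  cycle 0 → 0: weight = 3, length = 1, mean = 3/1 ≈ 3.000
  cycle 1 → 1: weight = 9, length = 1, mean = 9/1 ≈ 9.000
  cycle 0 → 1 → 0: weight = 12, length = 2, mean = 12/2 ≈ 6.000
  cycle 1 → 0 → 1: weight = 12, length = 2, mean = 12/2 ≈ 6.000
Minimum mean = 3.000, attained e.g. along the cycle 0 → 0 with weight 3 and length 1. So λ(A) = 3/1 = 3.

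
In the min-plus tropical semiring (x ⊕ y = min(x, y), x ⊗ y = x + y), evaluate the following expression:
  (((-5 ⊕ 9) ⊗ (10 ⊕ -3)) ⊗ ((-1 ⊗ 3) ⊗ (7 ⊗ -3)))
(((-5 ⊕ 9) ⊗ (10 ⊕ -3)) ⊗ ((-1 ⊗ 3) ⊗ (7 ⊗ -3))) = -2

Expand innermost to outermost. Recall ⊕ takes the minimum of its arguments and ⊗ takes their sum. Working out the expression (((-5 ⊕ 9) ⊗ (10 ⊕ -3)) ⊗ ((-1 ⊗ 3) ⊗ (7 ⊗ -3))) gives -2.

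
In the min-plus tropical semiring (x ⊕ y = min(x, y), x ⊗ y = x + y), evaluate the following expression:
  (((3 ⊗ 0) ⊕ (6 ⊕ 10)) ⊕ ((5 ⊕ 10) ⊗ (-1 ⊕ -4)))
(((3 ⊗ 0) ⊕ (6 ⊕ 10)) ⊕ ((5 ⊕ 10) ⊗ (-1 ⊕ -4))) = 1

Expand innermost to outermost. Recall ⊕ takes the minimum of its arguments and ⊗ takes their sum. Working out the expression (((3 ⊗ 0) ⊕ (6 ⊕ 10)) ⊕ ((5 ⊕ 10) ⊗ (-1 ⊕ -4))) gives 1.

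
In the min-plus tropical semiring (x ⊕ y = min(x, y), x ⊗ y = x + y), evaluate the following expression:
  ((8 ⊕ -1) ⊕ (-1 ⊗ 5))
((8 ⊕ -1) ⊕ (-1 ⊗ 5)) = -1

Expand innermost to outermost. Recall ⊕ takes the minimum of its arguments and ⊗ takes their sum. Working out the expression ((8 ⊕ -1) ⊕ (-1 ⊗ 5)) gives -1.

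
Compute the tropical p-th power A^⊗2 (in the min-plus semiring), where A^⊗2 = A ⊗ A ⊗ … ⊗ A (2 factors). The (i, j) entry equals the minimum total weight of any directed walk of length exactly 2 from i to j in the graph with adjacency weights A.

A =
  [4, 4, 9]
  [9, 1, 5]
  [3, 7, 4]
A^⊗2 =
  [8, 5, 9]
  [8, 2, 6]
  [7, 7, 8]

Each entry (A^⊗2)_ij equals the minimum over all length-2 walks i = v_0 → v_1 → … → v_2 = j of Σ_t A[v_t][v_{t+1}]. For example, for (i, j) = (0, 2) we minimise over 3 possible intermediate vertex sequences; the minimum is 9, attained along the walk 0 → 1 → 2.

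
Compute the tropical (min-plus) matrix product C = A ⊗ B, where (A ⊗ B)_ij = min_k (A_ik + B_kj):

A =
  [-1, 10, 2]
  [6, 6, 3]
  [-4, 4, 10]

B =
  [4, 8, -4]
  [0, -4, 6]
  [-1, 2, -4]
A ⊗ B =
  [1, 4, -5]
  [2, 2, -1]
  [0, 0, -8]

Apply the min-plus product entry-by-entry:
  C[0][0] = min over k of (A[0][0] + B[0][0] = -1 + 4 = 3, A[0][1] + B[1][0] = 10 + 0 = 10, A[0][2] + B[2][0] = 2 + -1 = 1) = 1 (attained at k = 2)
  C[0][1] = min over k of (A[0][0] + B[0][1] = -1 + 8 = 7, A[0][1] + B[1][1] = 10 + -4 = 6, A[0][2] + B[2][1] = 2 + 2 = 4) = 4 (attained at k = 2)
  C[0][2] = min over k of (A[0][0] + B[0][2] = -1 + -4 = -5, A[0][1] + B[1][2] = 10 + 6 = 16, A[0][2] + B[2][2] = 2 + -4 = -2) = -5 (attained at k = 0)
  C[1][0] = min over k of (A[1][0] + B[0][0] = 6 + 4 = 10, A[1][1] + B[1][0] = 6 + 0 = 6, A[1][2] + B[2][0] = 3 + -1 = 2) = 2 (attained at k = 2)
  C[1][1] = min over k of (A[1][0] + B[0][1] = 6 + 8 = 14, A[1][1] + B[1][1] = 6 + -4 = 2, A[1][2] + B[2][1] = 3 + 2 = 5) = 2 (attained at k = 1)
  C[1][2] = min over k of (A[1][0] + B[0][2] = 6 + -4 = 2, A[1][1] + B[1][2] = 6 + 6 = 12, A[1][2] + B[2][2] = 3 + -4 = -1) = -1 (attained at k = 2)
  C[2][0] = min over k of (A[2][0] + B[0][0] = -4 + 4 = 0, A[2][1] + B[1][0] = 4 + 0 = 4, A[2][2] + B[2][0] = 10 + -1 = 9) = 0 (attained at k = 0)
  C[2][1] = min over k of (A[2][0] + B[0][1] = -4 + 8 = 4, A[2][1] + B[1][1] = 4 + -4 = 0, A[2][2] + B[2][1] = 10 + 2 = 12) = 0 (attained at k = 1)
  C[2][2] = min over k of (A[2][0] + B[0][2] = -4 + -4 = -8, A[2][1] + B[1][2] = 4 + 6 = 10, A[2][2] + B[2][2] = 10 + -4 = 6) = -8 (attained at k = 0)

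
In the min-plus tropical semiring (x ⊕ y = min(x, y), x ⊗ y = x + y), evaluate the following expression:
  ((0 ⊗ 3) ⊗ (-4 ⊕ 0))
((0 ⊗ 3) ⊗ (-4 ⊕ 0)) = -1

Expand innermost to outermost. Recall ⊕ takes the minimum of its arguments and ⊗ takes their sum. Working out the expression ((0 ⊗ 3) ⊗ (-4 ⊕ 0)) gives -1.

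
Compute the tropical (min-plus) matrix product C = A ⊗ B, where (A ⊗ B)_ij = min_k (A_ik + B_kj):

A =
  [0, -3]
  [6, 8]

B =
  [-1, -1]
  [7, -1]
A ⊗ B =
  [-1, -4]
  [5, 5]

Apply the min-plus product entry-by-entry:
  C[0][0] = min over k of (A[0][0] + B[0][0] = 0 + -1 = -1, A[0][1] + B[1][0] = -3 + 7 = 4) = -1 (attained at k = 0)
  C[0][1] = min over k of (A[0][0] + B[0][1] = 0 + -1 = -1, A[0][1] + B[1][1] = -3 + -1 = -4) = -4 (attained at k = 1)
  C[1][0] = min over k of (A[1][0] + B[0][0] = 6 + -1 = 5, A[1][1] + B[1][0] = 8 + 7 = 15) = 5 (attained at k = 0)
  C[1][1] = min over k of (A[1][0] + B[0][1] = 6 + -1 = 5, A[1][1] + B[1][1] = 8 + -1 = 7) = 5 (attained at k = 0)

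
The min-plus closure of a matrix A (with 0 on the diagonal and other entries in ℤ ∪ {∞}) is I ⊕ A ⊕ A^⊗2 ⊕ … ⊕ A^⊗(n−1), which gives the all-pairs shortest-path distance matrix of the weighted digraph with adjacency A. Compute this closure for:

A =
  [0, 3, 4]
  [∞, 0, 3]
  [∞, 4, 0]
Closure =
  [0, 3, 4]
  [∞, 0, 3]
  [∞, 4, 0]

This is the Floyd-Warshall all-pairs shortest-path computation. For each intermediate vertex k = 0, 1, …, 2, update dist[i][j] ← min(dist[i][j], dist[i][k] + dist[k][j]). The final matrix gives, for each (i, j), the minimum total weight of any directed path from i to j (possibly empty when i = j).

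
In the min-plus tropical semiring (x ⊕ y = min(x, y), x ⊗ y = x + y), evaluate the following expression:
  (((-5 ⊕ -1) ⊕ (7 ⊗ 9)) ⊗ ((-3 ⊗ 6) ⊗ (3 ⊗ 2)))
(((-5 ⊕ -1) ⊕ (7 ⊗ 9)) ⊗ ((-3 ⊗ 6) ⊗ (3 ⊗ 2))) = 3

Expand innermost to outermost. Recall ⊕ takes the minimum of its arguments and ⊗ takes their sum. Working out the expression (((-5 ⊕ -1) ⊕ (7 ⊗ 9)) ⊗ ((-3 ⊗ 6) ⊗ (3 ⊗ 2))) gives 3.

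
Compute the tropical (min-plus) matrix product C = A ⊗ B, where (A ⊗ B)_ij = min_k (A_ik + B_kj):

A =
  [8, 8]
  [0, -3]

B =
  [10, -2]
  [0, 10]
A ⊗ B =
  [8, 6]
  [-3, -2]

Apply the min-plus product entry-by-entry:
  C[0][0] = min over k of (A[0][0] + B[0][0] = 8 + 10 = 18, A[0][1] + B[1][0] = 8 + 0 = 8) = 8 (attained at k = 1)
  C[0][1] = min over k of (A[0][0] + B[0][1] = 8 + -2 = 6, A[0][1] + B[1][1] = 8 + 10 = 18) = 6 (attained at k = 0)
  C[1][0] = min over k of (A[1][0] + B[0][0] = 0 + 10 = 10, A[1][1] + B[1][0] = -3 + 0 = -3) = -3 (attained at k = 1)
  C[1][1] = min over k of (A[1][0] + B[0][1] = 0 + -2 = -2, A[1][1] + B[1][1] = -3 + 10 = 7) = -2 (attained at k = 0)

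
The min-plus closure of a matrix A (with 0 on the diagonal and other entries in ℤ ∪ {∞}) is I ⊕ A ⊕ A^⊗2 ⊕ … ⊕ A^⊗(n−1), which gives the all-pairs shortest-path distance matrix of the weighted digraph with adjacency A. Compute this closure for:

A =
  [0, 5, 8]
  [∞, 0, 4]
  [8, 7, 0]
Closure =
  [0, 5, 8]
  [12, 0, 4]
  [8, 7, 0]

This is the Floyd-Warshall all-pairs shortest-path computation. For each intermediate vertex k = 0, 1, …, 2, update dist[i][j] ← min(dist[i][j], dist[i][k] + dist[k][j]). The final matrix gives, for each (i, j), the minimum total weight of any directed path from i to j (possibly empty when i = j).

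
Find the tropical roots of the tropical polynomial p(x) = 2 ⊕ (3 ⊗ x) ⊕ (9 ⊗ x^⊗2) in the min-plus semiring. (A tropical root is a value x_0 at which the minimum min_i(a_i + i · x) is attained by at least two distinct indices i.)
Roots: {-6, -1}

Each tropical root is a break point of the lower envelope of the lines y = a_i + i · x (there are 3 lines, with slopes 0, 1, ..., 2). Only the lines that attain the minimum somewhere contribute to roots; other lines are dominated. Here the surviving (envelope) indices are i = 2, i = 1, i = 0.
Intersections between consecutive envelope lines give the roots: for adjacent envelope indices i < j the intersection is x = (a_i − a_j) / (j − i). Reading off the sorted break points: {-6, -1}.
Verification: at each break x_0, at least two indices attain the minimum of min_i(a_i + i · x_0).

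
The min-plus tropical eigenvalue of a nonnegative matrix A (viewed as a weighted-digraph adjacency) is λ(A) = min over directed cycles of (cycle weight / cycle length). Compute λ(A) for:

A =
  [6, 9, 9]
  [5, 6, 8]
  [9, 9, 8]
λ(A) = 6

Enumerate directed cycles and compute their means (weight / length). Sample:
  cycle 0 → 0: weight = 6, length = 1, mean = 6/1 ≈ 6.000
  cycle 1 → 1: weight = 6, length = 1, mean = 6/1 ≈ 6.000
  cycle 2 → 2: weight = 8, length = 1, mean = 8/1 ≈ 8.000
  cycle 0 → 1 → 0: weight = 14, length = 2, mean = 14/2 ≈ 7.000
  cycle 0 → 2 → 0: weight = 18, length = 2, mean = 18/2 ≈ 9.000
  cycle 1 → 0 → 1: weight = 14, length = 2, mean = 14/2 ≈ 7.000
Minimum mean = 6.000, attained e.g. along the cycle 0 → 0 with weight 6 and length 1. So λ(A) = 6/1 = 6.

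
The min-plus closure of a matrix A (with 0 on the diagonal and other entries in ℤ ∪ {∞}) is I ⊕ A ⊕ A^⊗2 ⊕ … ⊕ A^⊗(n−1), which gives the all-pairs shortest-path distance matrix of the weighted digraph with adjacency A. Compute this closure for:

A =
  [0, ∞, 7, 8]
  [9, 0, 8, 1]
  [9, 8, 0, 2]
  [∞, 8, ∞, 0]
Closure =
  [0, 15, 7, 8]
  [9, 0, 8, 1]
  [9, 8, 0, 2]
  [17, 8, 16, 0]

This is the Floyd-Warshall all-pairs shortest-path computation. For each intermediate vertex k = 0, 1, …, 3, update dist[i][j] ← min(dist[i][j], dist[i][k] + dist[k][j]). The final matrix gives, for each (i, j), the minimum total weight of any directed path from i to j (possibly empty when i = j).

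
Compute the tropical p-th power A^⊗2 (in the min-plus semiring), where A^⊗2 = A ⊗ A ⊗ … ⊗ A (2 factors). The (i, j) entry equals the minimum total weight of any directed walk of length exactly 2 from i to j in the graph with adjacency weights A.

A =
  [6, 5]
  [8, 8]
A^⊗2 =
  [12, 11]
  [14, 13]

Each entry (A^⊗2)_ij equals the minimum over all length-2 walks i = v_0 → v_1 → … → v_2 = j of Σ_t A[v_t][v_{t+1}]. For example, for (i, j) = (0, 1) we minimise over 2 possible intermediate vertex sequences; the minimum is 11, attained along the walk 0 → 0 → 1.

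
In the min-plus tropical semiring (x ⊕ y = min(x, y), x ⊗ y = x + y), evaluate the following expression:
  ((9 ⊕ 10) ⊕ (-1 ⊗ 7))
((9 ⊕ 10) ⊕ (-1 ⊗ 7)) = 6

Expand innermost to outermost. Recall ⊕ takes the minimum of its arguments and ⊗ takes their sum. Working out the expression ((9 ⊕ 10) ⊕ (-1 ⊗ 7)) gives 6.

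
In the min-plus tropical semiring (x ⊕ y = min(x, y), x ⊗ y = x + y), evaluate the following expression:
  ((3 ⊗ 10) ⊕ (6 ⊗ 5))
((3 ⊗ 10) ⊕ (6 ⊗ 5)) = 11

Expand innermost to outermost. Recall ⊕ takes the minimum of its arguments and ⊗ takes their sum. Working out the expression ((3 ⊗ 10) ⊕ (6 ⊗ 5)) gives 11.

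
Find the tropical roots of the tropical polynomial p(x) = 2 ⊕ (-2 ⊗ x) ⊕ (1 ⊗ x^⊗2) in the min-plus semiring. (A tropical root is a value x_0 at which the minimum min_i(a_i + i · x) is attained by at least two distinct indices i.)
Roots: {-3, 4}

Each tropical root is a break point of the lower envelope of the lines y = a_i + i · x (there are 3 lines, with slopes 0, 1, ..., 2). Only the lines that attain the minimum somewhere contribute to roots; other lines are dominated. Here the surviving (envelope) indices are i = 2, i = 1, i = 0.
Intersections between consecutive envelope lines give the roots: for adjacent envelope indices i < j the intersection is x = (a_i − a_j) / (j − i). Reading off the sorted break points: {-3, 4}.
Verification: at each break x_0, at least two indices attain the minimum of min_i(a_i + i · x_0).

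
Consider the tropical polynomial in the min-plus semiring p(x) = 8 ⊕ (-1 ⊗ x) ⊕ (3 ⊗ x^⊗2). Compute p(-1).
p(-1) = -2

A tropical monomial a ⊗ x^⊗i evaluates to a + i · x. Evaluating each term at x = -1:
  Term 0 contributes 8 + 0 · -1 = 8
  Term 1 contributes -1 + 1 · -1 = -2
  Term 2 contributes 3 + 2 · -1 = 1
p(-1) = ⊕ of these = min[8, -2, 1] = -2.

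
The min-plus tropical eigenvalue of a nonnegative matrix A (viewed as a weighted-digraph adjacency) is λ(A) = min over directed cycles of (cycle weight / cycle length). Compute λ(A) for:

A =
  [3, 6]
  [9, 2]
λ(A) = 2

Enumerate directed cycles and compute their means (weight / length). Sample:
  cycle 0 → 0: weight = 3, length = 1, mean = 3/1 ≈ 3.000
  cycle 1 → 1: weight = 2, length = 1, mean = 2/1 ≈ 2.000
  cycle 0 → 1 → 0: weight = 15, length = 2, mean = 15/2 ≈ 7.500
  cycle 1 → 0 → 1: weight = 15, length = 2, mean = 15/2 ≈ 7.500
Minimum mean = 2.000, attained e.g. along the cycle 1 → 1 with weight 2 and length 1. So λ(A) = 2/1 = 2.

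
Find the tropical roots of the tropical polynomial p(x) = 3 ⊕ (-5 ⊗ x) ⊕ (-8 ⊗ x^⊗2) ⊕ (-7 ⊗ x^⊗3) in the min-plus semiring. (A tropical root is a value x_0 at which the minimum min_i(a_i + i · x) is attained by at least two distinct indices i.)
Roots: {-1, 3, 8}

Each tropical root is a break point of the lower envelope of the lines y = a_i + i · x (there are 4 lines, with slopes 0, 1, ..., 3). Only the lines that attain the minimum somewhere contribute to roots; other lines are dominated. Here the surviving (envelope) indices are i = 3, i = 2, i = 1, i = 0.
Intersections between consecutive envelope lines give the roots: for adjacent envelope indices i < j the intersection is x = (a_i − a_j) / (j − i). Reading off the sorted break points: {-1, 3, 8}.
Verification: at each break x_0, at least two indices attain the minimum of min_i(a_i + i · x_0).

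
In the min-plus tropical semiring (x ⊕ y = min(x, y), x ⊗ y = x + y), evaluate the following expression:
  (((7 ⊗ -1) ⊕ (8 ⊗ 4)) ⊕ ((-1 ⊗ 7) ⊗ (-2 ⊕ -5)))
(((7 ⊗ -1) ⊕ (8 ⊗ 4)) ⊕ ((-1 ⊗ 7) ⊗ (-2 ⊕ -5))) = 1

Expand innermost to outermost. Recall ⊕ takes the minimum of its arguments and ⊗ takes their sum. Working out the expression (((7 ⊗ -1) ⊕ (8 ⊗ 4)) ⊕ ((-1 ⊗ 7) ⊗ (-2 ⊕ -5))) gives 1.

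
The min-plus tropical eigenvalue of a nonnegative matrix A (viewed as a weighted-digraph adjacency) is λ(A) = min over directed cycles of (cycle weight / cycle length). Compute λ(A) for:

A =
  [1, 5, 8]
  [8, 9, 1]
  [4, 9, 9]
λ(A) = 1

Enumerate directed cycles and compute their means (weight / length). Sample:
  cycle 0 → 0: weight = 1, length = 1, mean = 1/1 ≈ 1.000
  cycle 1 → 1: weight = 9, length = 1, mean = 9/1 ≈ 9.000
  cycle 2 → 2: weight = 9, length = 1, mean = 9/1 ≈ 9.000
  cycle 0 → 1 → 0: weight = 13, length = 2, mean = 13/2 ≈ 6.500
  cycle 0 → 2 → 0: weight = 12, length = 2, mean = 12/2 ≈ 6.000
  cycle 1 → 0 → 1: weight = 13, length = 2, mean = 13/2 ≈ 6.500
Minimum mean = 1.000, attained e.g. along the cycle 0 → 0 with weight 1 and length 1. So λ(A) = 1/1 = 1.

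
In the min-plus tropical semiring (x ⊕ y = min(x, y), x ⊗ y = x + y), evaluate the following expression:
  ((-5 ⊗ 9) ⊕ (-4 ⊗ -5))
((-5 ⊗ 9) ⊕ (-4 ⊗ -5)) = -9

Expand innermost to outermost. Recall ⊕ takes the minimum of its arguments and ⊗ takes their sum. Working out the expression ((-5 ⊗ 9) ⊕ (-4 ⊗ -5)) gives -9.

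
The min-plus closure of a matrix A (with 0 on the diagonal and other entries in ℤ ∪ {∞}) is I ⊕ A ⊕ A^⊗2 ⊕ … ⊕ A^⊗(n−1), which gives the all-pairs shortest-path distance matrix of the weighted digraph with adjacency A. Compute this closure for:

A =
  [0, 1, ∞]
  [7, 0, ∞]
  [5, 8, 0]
Closure =
  [0, 1, ∞]
  [7, 0, ∞]
  [5, 6, 0]

This is the Floyd-Warshall all-pairs shortest-path computation. For each intermediate vertex k = 0, 1, …, 2, update dist[i][j] ← min(dist[i][j], dist[i][k] + dist[k][j]). The final matrix gives, for each (i, j), the minimum total weight of any directed path from i to j (possibly empty when i = j).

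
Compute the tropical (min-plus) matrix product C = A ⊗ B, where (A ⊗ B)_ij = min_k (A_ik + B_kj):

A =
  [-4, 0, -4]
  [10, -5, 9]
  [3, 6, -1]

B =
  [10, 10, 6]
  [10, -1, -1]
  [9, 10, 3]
A ⊗ B =
  [5, -1, -1]
  [5, -6, -6]
  [8, 5, 2]

Apply the min-plus product entry-by-entry:
  C[0][0] = min over k of (A[0][0] + B[0][0] = -4 + 10 = 6, A[0][1] + B[1][0] = 0 + 10 = 10, A[0][2] + B[2][0] = -4 + 9 = 5) = 5 (attained at k = 2)
  C[0][1] = min over k of (A[0][0] + B[0][1] = -4 + 10 = 6, A[0][1] + B[1][1] = 0 + -1 = -1, A[0][2] + B[2][1] = -4 + 10 = 6) = -1 (attained at k = 1)
  C[0][2] = min over k of (A[0][0] + B[0][2] = -4 + 6 = 2, A[0][1] + B[1][2] = 0 + -1 = -1, A[0][2] + B[2][2] = -4 + 3 = -1) = -1 (attained at k = 1)
  C[1][0] = min over k of (A[1][0] + B[0][0] = 10 + 10 = 20, A[1][1] + B[1][0] = -5 + 10 = 5, A[1][2] + B[2][0] = 9 + 9 = 18) = 5 (attained at k = 1)
  C[1][1] = min over k of (A[1][0] + B[0][1] = 10 + 10 = 20, A[1][1] + B[1][1] = -5 + -1 = -6, A[1][2] + B[2][1] = 9 + 10 = 19) = -6 (attained at k = 1)
  C[1][2] = min over k of (A[1][0] + B[0][2] = 10 + 6 = 16, A[1][1] + B[1][2] = -5 + -1 = -6, A[1][2] + B[2][2] = 9 + 3 = 12) = -6 (attained at k = 1)
  C[2][0] = min over k of (A[2][0] + B[0][0] = 3 + 10 = 13, A[2][1] + B[1][0] = 6 + 10 = 16, A[2][2] + B[2][0] = -1 + 9 = 8) = 8 (attained at k = 2)
  C[2][1] = min over k of (A[2][0] + B[0][1] = 3 + 10 = 13, A[2][1] + B[1][1] = 6 + -1 = 5, A[2][2] + B[2][1] = -1 + 10 = 9) = 5 (attained at k = 1)
  C[2][2] = min over k of (A[2][0] + B[0][2] = 3 + 6 = 9, A[2][1] + B[1][2] = 6 + -1 = 5, A[2][2] + B[2][2] = -1 + 3 = 2) = 2 (attained at k = 2)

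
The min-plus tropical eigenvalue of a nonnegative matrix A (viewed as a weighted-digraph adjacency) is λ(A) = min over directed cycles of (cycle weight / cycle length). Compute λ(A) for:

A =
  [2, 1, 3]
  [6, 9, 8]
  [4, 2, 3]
λ(A) = 2

Enumerate directed cycles and compute their means (weight / length). Sample:
  cycle 0 → 0: weight = 2, length = 1, mean = 2/1 ≈ 2.000
  cycle 1 → 1: weight = 9, length = 1, mean = 9/1 ≈ 9.000
  cycle 2 → 2: weight = 3, length = 1, mean = 3/1 ≈ 3.000
  cycle 0 → 1 → 0: weight = 7, length = 2, mean = 7/2 ≈ 3.500
  cycle 0 → 2 → 0: weight = 7, length = 2, mean = 7/2 ≈ 3.500
  cycle 1 → 0 → 1: weight = 7, length = 2, mean = 7/2 ≈ 3.500
Minimum mean = 2.000, attained e.g. along the cycle 0 → 0 with weight 2 and length 1. So λ(A) = 2/1 = 2.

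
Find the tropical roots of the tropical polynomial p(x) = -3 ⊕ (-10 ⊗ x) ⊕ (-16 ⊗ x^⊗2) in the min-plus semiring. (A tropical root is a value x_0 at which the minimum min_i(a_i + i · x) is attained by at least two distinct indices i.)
Roots: {6, 7}

Each tropical root is a break point of the lower envelope of the lines y = a_i + i · x (there are 3 lines, with slopes 0, 1, ..., 2). Only the lines that attain the minimum somewhere contribute to roots; other lines are dominated. Here the surviving (envelope) indices are i = 2, i = 1, i = 0.
Intersections between consecutive envelope lines give the roots: for adjacent envelope indices i < j the intersection is x = (a_i − a_j) / (j − i). Reading off the sorted break points: {6, 7}.
Verification: at each break x_0, at least two indices attain the minimum of min_i(a_i + i · x_0).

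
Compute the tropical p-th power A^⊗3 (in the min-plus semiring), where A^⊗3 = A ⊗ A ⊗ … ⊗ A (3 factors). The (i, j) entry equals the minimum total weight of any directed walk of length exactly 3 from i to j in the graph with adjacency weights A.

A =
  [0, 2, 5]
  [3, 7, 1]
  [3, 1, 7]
A^⊗3 =
  [0, 2, 3]
  [3, 5, 3]
  [3, 3, 6]

Each entry (A^⊗3)_ij equals the minimum over all length-3 walks i = v_0 → v_1 → … → v_3 = j of Σ_t A[v_t][v_{t+1}]. For example, for (i, j) = (0, 2) we minimise over 9 possible intermediate vertex sequences; the minimum is 3, attained along the walk 0 → 0 → 1 → 2.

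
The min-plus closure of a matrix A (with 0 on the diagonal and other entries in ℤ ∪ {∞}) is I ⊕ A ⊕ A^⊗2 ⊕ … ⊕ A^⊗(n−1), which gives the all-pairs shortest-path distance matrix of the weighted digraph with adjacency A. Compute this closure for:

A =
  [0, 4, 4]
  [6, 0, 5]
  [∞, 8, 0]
Closure =
  [0, 4, 4]
  [6, 0, 5]
  [14, 8, 0]

This is the Floyd-Warshall all-pairs shortest-path computation. For each intermediate vertex k = 0, 1, …, 2, update dist[i][j] ← min(dist[i][j], dist[i][k] + dist[k][j]). The final matrix gives, for each (i, j), the minimum total weight of any directed path from i to j (possibly empty when i = j).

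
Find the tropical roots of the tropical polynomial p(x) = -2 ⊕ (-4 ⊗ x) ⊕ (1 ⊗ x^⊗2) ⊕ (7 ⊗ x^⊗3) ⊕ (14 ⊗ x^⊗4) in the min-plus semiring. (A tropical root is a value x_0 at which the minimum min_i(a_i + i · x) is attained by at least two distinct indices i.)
Roots: {-7, -6, -5, 2}

Each tropical root is a break point of the lower envelope of the lines y = a_i + i · x (there are 5 lines, with slopes 0, 1, ..., 4). Only the lines that attain the minimum somewhere contribute to roots; other lines are dominated. Here the surviving (envelope) indices are i = 4, i = 3, i = 2, i = 1, i = 0.
Intersections between consecutive envelope lines give the roots: for adjacent envelope indices i < j the intersection is x = (a_i − a_j) / (j − i). Reading off the sorted break points: {-7, -6, -5, 2}.
Verification: at each break x_0, at least two indices attain the minimum of min_i(a_i + i · x_0).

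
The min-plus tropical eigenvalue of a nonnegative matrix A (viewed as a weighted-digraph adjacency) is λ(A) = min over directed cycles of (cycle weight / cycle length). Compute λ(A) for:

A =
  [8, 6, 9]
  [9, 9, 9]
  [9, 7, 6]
λ(A) = 6

Enumerate directed cycles and compute their means (weight / length). Sample:
  cycle 0 → 0: weight = 8, length = 1, mean = 8/1 ≈ 8.000
  cycle 1 → 1: weight = 9, length = 1, mean = 9/1 ≈ 9.000
  cycle 2 → 2: weight = 6, length = 1, mean = 6/1 ≈ 6.000
  cycle 0 → 1 → 0: weight = 15, length = 2, mean = 15/2 ≈ 7.500
  cycle 0 → 2 → 0: weight = 18, length = 2, mean = 18/2 ≈ 9.000
  cycle 1 → 0 → 1: weight = 15, length = 2, mean = 15/2 ≈ 7.500
Minimum mean = 6.000, attained e.g. along the cycle 2 → 2 with weight 6 and length 1. So λ(A) = 6/1 = 6.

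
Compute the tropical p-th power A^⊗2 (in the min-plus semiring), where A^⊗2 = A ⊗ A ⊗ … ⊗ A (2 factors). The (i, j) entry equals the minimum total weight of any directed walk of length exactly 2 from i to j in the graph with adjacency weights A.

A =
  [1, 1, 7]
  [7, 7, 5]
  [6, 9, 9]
A^⊗2 =
  [2, 2, 6]
  [8, 8, 12]
  [7, 7, 13]

Each entry (A^⊗2)_ij equals the minimum over all length-2 walks i = v_0 → v_1 → … → v_2 = j of Σ_t A[v_t][v_{t+1}]. For example, for (i, j) = (0, 2) we minimise over 3 possible intermediate vertex sequences; the minimum is 6, attained along the walk 0 → 1 → 2.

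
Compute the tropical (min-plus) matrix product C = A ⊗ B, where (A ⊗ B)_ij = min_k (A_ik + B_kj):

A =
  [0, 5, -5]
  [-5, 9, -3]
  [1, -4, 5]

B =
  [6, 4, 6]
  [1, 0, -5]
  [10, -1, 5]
A ⊗ B =
  [5, -6, 0]
  [1, -4, 1]
  [-3, -4, -9]

Apply the min-plus product entry-by-entry:
  C[0][0] = min over k of (A[0][0] + B[0][0] = 0 + 6 = 6, A[0][1] + B[1][0] = 5 + 1 = 6, A[0][2] + B[2][0] = -5 + 10 = 5) = 5 (attained at k = 2)
  C[0][1] = min over k of (A[0][0] + B[0][1] = 0 + 4 = 4, A[0][1] + B[1][1] = 5 + 0 = 5, A[0][2] + B[2][1] = -5 + -1 = -6) = -6 (attained at k = 2)
  C[0][2] = min over k of (A[0][0] + B[0][2] = 0 + 6 = 6, A[0][1] + B[1][2] = 5 + -5 = 0, A[0][2] + B[2][2] = -5 + 5 = 0) = 0 (attained at k = 1)
  C[1][0] = min over k of (A[1][0] + B[0][0] = -5 + 6 = 1, A[1][1] + B[1][0] = 9 + 1 = 10, A[1][2] + B[2][0] = -3 + 10 = 7) = 1 (attained at k = 0)
  C[1][1] = min over k of (A[1][0] + B[0][1] = -5 + 4 = -1, A[1][1] + B[1][1] = 9 + 0 = 9, A[1][2] + B[2][1] = -3 + -1 = -4) = -4 (attained at k = 2)
  C[1][2] = min over k of (A[1][0] + B[0][2] = -5 + 6 = 1, A[1][1] + B[1][2] = 9 + -5 = 4, A[1][2] + B[2][2] = -3 + 5 = 2) = 1 (attained at k = 0)
  C[2][0] = min over k of (A[2][0] + B[0][0] = 1 + 6 = 7, A[2][1] + B[1][0] = -4 + 1 = -3, A[2][2] + B[2][0] = 5 + 10 = 15) = -3 (attained at k = 1)
  C[2][1] = min over k of (A[2][0] + B[0][1] = 1 + 4 = 5, A[2][1] + B[1][1] = -4 + 0 = -4, A[2][2] + B[2][1] = 5 + -1 = 4) = -4 (attained at k = 1)
  C[2][2] = min over k of (A[2][0] + B[0][2] = 1 + 6 = 7, A[2][1] + B[1][2] = -4 + -5 = -9, A[2][2] + B[2][2] = 5 + 5 = 10) = -9 (attained at k = 1)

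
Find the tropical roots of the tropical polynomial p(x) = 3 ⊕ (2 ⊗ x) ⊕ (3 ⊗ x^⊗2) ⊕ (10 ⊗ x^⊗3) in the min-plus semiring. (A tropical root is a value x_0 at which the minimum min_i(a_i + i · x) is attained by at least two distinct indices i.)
Roots: {-7, -1, 1}

Each tropical root is a break point of the lower envelope of the lines y = a_i + i · x (there are 4 lines, with slopes 0, 1, ..., 3). Only the lines that attain the minimum somewhere contribute to roots; other lines are dominated. Here the surviving (envelope) indices are i = 3, i = 2, i = 1, i = 0.
Intersections between consecutive envelope lines give the roots: for adjacent envelope indices i < j the intersection is x = (a_i − a_j) / (j − i). Reading off the sorted break points: {-7, -1, 1}.
Verification: at each break x_0, at least two indices attain the minimum of min_i(a_i + i · x_0).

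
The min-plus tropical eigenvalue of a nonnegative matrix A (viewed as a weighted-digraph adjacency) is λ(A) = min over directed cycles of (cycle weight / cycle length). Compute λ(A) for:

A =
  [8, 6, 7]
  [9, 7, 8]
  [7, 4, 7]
λ(A) = 6

Enumerate directed cycles and compute their means (weight / length). Sample:
  cycle 0 → 0: weight = 8, length = 1, mean = 8/1 ≈ 8.000
  cycle 1 → 1: weight = 7, length = 1, mean = 7/1 ≈ 7.000
  cycle 2 → 2: weight = 7, length = 1, mean = 7/1 ≈ 7.000
  cycle 0 → 1 → 0: weight = 15, length = 2, mean = 15/2 ≈ 7.500
  cycle 0 → 2 → 0: weight = 14, length = 2, mean = 14/2 ≈ 7.000
  cycle 1 → 0 → 1: weight = 15, length = 2, mean = 15/2 ≈ 7.500
Minimum mean = 6.000, attained e.g. along the cycle 1 → 2 → 1 with weight 12 and length 2. So λ(A) = 12/2 = 6.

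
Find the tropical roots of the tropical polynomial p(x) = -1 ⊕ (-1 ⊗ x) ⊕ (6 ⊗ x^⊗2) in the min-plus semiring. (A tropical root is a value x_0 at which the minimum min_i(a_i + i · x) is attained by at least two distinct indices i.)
Roots: {-7, 0}

Each tropical root is a break point of the lower envelope of the lines y = a_i + i · x (there are 3 lines, with slopes 0, 1, ..., 2). Only the lines that attain the minimum somewhere contribute to roots; other lines are dominated. Here the surviving (envelope) indices are i = 2, i = 1, i = 0.
Intersections between consecutive envelope lines give the roots: for adjacent envelope indices i < j the intersection is x = (a_i − a_j) / (j − i). Reading off the sorted break points: {-7, 0}.
Verification: at each break x_0, at least two indices attain the minimum of min_i(a_i + i · x_0).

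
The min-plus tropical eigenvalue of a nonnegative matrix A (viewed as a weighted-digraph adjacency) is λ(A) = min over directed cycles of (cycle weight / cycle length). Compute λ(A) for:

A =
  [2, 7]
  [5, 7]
λ(A) = 2

Enumerate directed cycles and compute their means (weight / length). Sample:
  cycle 0 → 0: weight = 2, length = 1, mean = 2/1 ≈ 2.000
  cycle 1 → 1: weight = 7, length = 1, mean = 7/1 ≈ 7.000
  cycle 0 → 1 → 0: weight = 12, length = 2, mean = 12/2 ≈ 6.000
  cycle 1 → 0 → 1: weight = 12, length = 2, mean = 12/2 ≈ 6.000
Minimum mean = 2.000, attained e.g. along the cycle 0 → 0 with weight 2 and length 1. So λ(A) = 2/1 = 2.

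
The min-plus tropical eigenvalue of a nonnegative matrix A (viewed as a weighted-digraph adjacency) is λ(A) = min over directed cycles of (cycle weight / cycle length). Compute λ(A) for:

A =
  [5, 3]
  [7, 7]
λ(A) = 5

Enumerate directed cycles and compute their means (weight / length). Sample:
  cycle 0 → 0: weight = 5, length = 1, mean = 5/1 ≈ 5.000
  cycle 1 → 1: weight = 7, length = 1, mean = 7/1 ≈ 7.000
  cycle 0 → 1 → 0: weight = 10, length = 2, mean = 10/2 ≈ 5.000
  cycle 1 → 0 → 1: weight = 10, length = 2, mean = 10/2 ≈ 5.000
Minimum mean = 5.000, attained e.g. along the cycle 0 → 0 with weight 5 and length 1. So λ(A) = 5/1 = 5.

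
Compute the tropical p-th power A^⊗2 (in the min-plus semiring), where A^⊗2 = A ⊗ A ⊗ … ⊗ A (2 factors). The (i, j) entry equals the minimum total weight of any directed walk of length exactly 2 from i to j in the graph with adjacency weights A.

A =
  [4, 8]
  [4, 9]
A^⊗2 =
  [8, 12]
  [8, 12]

Each entry (A^⊗2)_ij equals the minimum over all length-2 walks i = v_0 → v_1 → … → v_2 = j of Σ_t A[v_t][v_{t+1}]. For example, for (i, j) = (0, 1) we minimise over 2 possible intermediate vertex sequences; the minimum is 12, attained along the walk 0 → 0 → 1.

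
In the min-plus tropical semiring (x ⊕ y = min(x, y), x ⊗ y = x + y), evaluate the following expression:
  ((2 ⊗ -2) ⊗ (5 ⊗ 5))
((2 ⊗ -2) ⊗ (5 ⊗ 5)) = 10

Expand innermost to outermost. Recall ⊕ takes the minimum of its arguments and ⊗ takes their sum. Working out the expression ((2 ⊗ -2) ⊗ (5 ⊗ 5)) gives 10.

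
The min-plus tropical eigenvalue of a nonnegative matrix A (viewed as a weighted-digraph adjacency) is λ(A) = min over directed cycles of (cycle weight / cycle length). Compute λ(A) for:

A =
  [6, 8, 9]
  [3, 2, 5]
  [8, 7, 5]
λ(A) = 2

Enumerate directed cycles and compute their means (weight / length). Sample:
  cycle 0 → 0: weight = 6, length = 1, mean = 6/1 ≈ 6.000
  cycle 1 → 1: weight = 2, length = 1, mean = 2/1 ≈ 2.000
  cycle 2 → 2: weight = 5, length = 1, mean = 5/1 ≈ 5.000
  cycle 0 → 1 → 0: weight = 11, length = 2, mean = 11/2 ≈ 5.500
  cycle 0 → 2 → 0: weight = 17, length = 2, mean = 17/2 ≈ 8.500
  cycle 1 → 0 → 1: weight = 11, length = 2, mean = 11/2 ≈ 5.500
Minimum mean = 2.000, attained e.g. along the cycle 1 → 1 with weight 2 and length 1. So λ(A) = 2/1 = 2.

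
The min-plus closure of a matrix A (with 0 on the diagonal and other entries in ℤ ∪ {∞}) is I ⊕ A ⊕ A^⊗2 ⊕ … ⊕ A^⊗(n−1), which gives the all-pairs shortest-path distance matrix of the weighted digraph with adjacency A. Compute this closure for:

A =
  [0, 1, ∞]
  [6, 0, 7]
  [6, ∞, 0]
Closure =
  [0, 1, 8]
  [6, 0, 7]
  [6, 7, 0]

This is the Floyd-Warshall all-pairs shortest-path computation. For each intermediate vertex k = 0, 1, …, 2, update dist[i][j] ← min(dist[i][j], dist[i][k] + dist[k][j]). The final matrix gives, for each (i, j), the minimum total weight of any directed path from i to j (possibly empty when i = j).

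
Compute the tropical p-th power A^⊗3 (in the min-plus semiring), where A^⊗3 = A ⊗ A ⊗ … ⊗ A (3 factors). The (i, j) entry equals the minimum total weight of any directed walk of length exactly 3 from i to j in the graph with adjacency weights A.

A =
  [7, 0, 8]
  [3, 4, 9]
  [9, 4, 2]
A^⊗3 =
  [7, 3, 11]
  [6, 7, 12]
  [9, 7, 6]

Each entry (A^⊗3)_ij equals the minimum over all length-3 walks i = v_0 → v_1 → … → v_3 = j of Σ_t A[v_t][v_{t+1}]. For example, for (i, j) = (0, 2) we minimise over 9 possible intermediate vertex sequences; the minimum is 11, attained along the walk 0 → 1 → 0 → 2.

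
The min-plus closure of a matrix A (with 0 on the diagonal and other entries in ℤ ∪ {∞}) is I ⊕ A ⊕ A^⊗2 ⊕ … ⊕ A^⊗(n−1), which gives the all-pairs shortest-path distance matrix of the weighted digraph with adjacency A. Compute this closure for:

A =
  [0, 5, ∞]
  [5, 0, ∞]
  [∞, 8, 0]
Closure =
  [0, 5, ∞]
  [5, 0, ∞]
  [13, 8, 0]

This is the Floyd-Warshall all-pairs shortest-path computation. For each intermediate vertex k = 0, 1, …, 2, update dist[i][j] ← min(dist[i][j], dist[i][k] + dist[k][j]). The final matrix gives, for each (i, j), the minimum total weight of any directed path from i to j (possibly empty when i = j).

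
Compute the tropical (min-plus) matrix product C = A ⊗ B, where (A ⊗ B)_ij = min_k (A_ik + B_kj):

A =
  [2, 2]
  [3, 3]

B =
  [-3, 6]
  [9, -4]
A ⊗ B =
  [-1, -2]
  [0, -1]

Apply the min-plus product entry-by-entry:
  C[0][0] = min over k of (A[0][0] + B[0][0] = 2 + -3 = -1, A[0][1] + B[1][0] = 2 + 9 = 11) = -1 (attained at k = 0)
  C[0][1] = min over k of (A[0][0] + B[0][1] = 2 + 6 = 8, A[0][1] + B[1][1] = 2 + -4 = -2) = -2 (attained at k = 1)
  C[1][0] = min over k of (A[1][0] + B[0][0] = 3 + -3 = 0, A[1][1] + B[1][0] = 3 + 9 = 12) = 0 (attained at k = 0)
  C[1][1] = min over k of (A[1][0] + B[0][1] = 3 + 6 = 9, A[1][1] + B[1][1] = 3 + -4 = -1) = -1 (attained at k = 1)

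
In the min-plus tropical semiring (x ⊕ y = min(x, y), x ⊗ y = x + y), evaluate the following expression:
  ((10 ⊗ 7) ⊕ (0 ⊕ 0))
((10 ⊗ 7) ⊕ (0 ⊕ 0)) = 0

Expand innermost to outermost. Recall ⊕ takes the minimum of its arguments and ⊗ takes their sum. Working out the expression ((10 ⊗ 7) ⊕ (0 ⊕ 0)) gives 0.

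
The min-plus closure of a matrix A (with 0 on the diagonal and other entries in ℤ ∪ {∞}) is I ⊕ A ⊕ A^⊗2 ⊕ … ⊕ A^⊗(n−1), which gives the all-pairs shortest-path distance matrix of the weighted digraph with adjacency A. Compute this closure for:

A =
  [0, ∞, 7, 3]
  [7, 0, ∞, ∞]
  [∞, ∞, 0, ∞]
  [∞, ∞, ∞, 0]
Closure =
  [0, ∞, 7, 3]
  [7, 0, 14, 10]
  [∞, ∞, 0, ∞]
  [∞, ∞, ∞, 0]

This is the Floyd-Warshall all-pairs shortest-path computation. For each intermediate vertex k = 0, 1, …, 3, update dist[i][j] ← min(dist[i][j], dist[i][k] + dist[k][j]). The final matrix gives, for each (i, j), the minimum total weight of any directed path from i to j (possibly empty when i = j).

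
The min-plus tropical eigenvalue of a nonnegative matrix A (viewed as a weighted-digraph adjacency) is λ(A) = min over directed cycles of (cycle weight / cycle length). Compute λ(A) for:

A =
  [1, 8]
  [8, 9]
λ(A) = 1

Enumerate directed cycles and compute their means (weight / length). Sample:
  cycle 0 → 0: weight = 1, length = 1, mean = 1/1 ≈ 1.000
  cycle 1 → 1: weight = 9, length = 1, mean = 9/1 ≈ 9.000
  cycle 0 → 1 → 0: weight = 16, length = 2, mean = 16/2 ≈ 8.000
  cycle 1 → 0 → 1: weight = 16, length = 2, mean = 16/2 ≈ 8.000
Minimum mean = 1.000, attained e.g. along the cycle 0 → 0 with weight 1 and length 1. So λ(A) = 1/1 = 1.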